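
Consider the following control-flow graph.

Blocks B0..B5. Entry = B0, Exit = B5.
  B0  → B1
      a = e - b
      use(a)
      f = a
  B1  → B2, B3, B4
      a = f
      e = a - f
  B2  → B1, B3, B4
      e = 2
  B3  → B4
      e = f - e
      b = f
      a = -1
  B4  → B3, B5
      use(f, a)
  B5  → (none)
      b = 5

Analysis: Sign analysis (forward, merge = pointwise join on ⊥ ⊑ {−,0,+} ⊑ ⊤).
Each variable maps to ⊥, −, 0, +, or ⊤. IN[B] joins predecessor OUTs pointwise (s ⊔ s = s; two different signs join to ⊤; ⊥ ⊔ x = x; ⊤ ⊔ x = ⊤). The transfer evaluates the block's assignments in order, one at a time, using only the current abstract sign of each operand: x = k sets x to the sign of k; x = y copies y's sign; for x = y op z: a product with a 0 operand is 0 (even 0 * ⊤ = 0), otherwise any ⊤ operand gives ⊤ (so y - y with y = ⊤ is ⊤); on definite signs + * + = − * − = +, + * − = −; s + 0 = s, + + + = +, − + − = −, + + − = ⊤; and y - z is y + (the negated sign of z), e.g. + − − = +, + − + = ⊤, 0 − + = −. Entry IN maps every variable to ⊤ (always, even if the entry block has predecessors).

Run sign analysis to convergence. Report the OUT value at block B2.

Fixpoint table:
  B0:   IN=(all ⊤)   OUT=(all ⊤)
  B1:   IN=(all ⊤)   OUT=(all ⊤)
  B2:   IN=(all ⊤)   OUT={e:+; rest ⊤}
  B3:   IN=(all ⊤)   OUT={a:-; rest ⊤}
  B4:   IN=(all ⊤)   OUT=(all ⊤)
  B5:   IN=(all ⊤)   OUT={b:+; rest ⊤}

Merge at B2: IN[B2] = OUT[B1] = {a: ⊤, b: ⊤, c: ⊤, d: ⊤, e: ⊤, f: ⊤}
Applying B2's transfer function to that IN value gives OUT[B2] (row B2 above).

Answer: {a: ⊤, b: ⊤, c: ⊤, d: ⊤, e: +, f: ⊤}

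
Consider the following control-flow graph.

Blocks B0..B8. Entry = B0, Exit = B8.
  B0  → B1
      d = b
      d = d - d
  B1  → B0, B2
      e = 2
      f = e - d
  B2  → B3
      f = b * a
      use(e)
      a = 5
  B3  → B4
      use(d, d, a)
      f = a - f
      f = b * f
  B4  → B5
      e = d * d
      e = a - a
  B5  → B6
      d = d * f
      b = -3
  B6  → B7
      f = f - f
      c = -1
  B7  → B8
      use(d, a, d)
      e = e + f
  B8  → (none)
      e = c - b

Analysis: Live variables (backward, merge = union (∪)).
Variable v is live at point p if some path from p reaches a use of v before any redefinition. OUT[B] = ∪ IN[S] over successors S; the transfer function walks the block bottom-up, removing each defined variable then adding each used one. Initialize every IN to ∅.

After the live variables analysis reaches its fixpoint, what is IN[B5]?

Answer: {a, d, e, f}

Working:
Converged values:
  B0: | IN={a, b} | OUT={a, b, d}
  B1: | IN={a, b, d} | OUT={a, b, d, e}
  B2: | IN={a, b, d, e} | OUT={a, b, d, f}
  B3: | IN={a, b, d, f} | OUT={a, d, f}
  B4: | IN={a, d, f} | OUT={a, d, e, f}
  B5: | IN={a, d, e, f} | OUT={a, b, d, e, f}
  B6: | IN={a, b, d, e, f} | OUT={a, b, c, d, e, f}
  B7: | IN={a, b, c, d, e, f} | OUT={b, c}
  B8: | IN={b, c} | OUT={}

Merge at B5: OUT[B5] = IN[B6] = {a, b, d, e, f}
Applying B5's transfer function to that OUT value gives IN[B5] (row B5 above).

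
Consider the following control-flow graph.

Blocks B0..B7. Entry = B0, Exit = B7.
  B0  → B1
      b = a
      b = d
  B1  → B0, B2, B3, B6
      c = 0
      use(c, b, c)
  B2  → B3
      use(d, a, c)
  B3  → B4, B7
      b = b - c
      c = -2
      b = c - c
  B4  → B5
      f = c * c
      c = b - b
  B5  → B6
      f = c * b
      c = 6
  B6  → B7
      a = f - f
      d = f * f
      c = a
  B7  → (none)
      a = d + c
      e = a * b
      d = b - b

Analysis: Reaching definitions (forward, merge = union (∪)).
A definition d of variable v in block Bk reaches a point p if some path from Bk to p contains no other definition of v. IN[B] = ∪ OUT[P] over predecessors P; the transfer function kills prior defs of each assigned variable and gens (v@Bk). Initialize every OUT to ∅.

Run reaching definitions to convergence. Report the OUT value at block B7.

Converged values:
  B0: | IN={b@B0, c@B1} | OUT={b@B0, c@B1}
  B1: | IN={b@B0, c@B1} | OUT={b@B0, c@B1}
  B2: | IN={b@B0, c@B1} | OUT={b@B0, c@B1}
  B3: | IN={b@B0, c@B1} | OUT={b@B3, c@B3}
  B4: | IN={b@B3, c@B3} | OUT={b@B3, c@B4, f@B4}
  B5: | IN={b@B3, c@B4, f@B4} | OUT={b@B3, c@B5, f@B5}
  B6: | IN={b@B0, b@B3, c@B1, c@B5, f@B5} | OUT={a@B6, b@B0, b@B3, c@B6, d@B6, f@B5}
  B7: | IN={a@B6, b@B0, b@B3, c@B3, c@B6, d@B6, f@B5} | OUT={a@B7, b@B0, b@B3, c@B3, c@B6, d@B7, e@B7, f@B5}

Merge at B7: IN[B7] = OUT[B3] ⊔ OUT[B6] = {a@B6, b@B0, b@B3, c@B3, c@B6, d@B6, f@B5}
Applying B7's transfer function to that IN value gives OUT[B7] (row B7 above).

Answer: {a@B7, b@B0, b@B3, c@B3, c@B6, d@B7, e@B7, f@B5}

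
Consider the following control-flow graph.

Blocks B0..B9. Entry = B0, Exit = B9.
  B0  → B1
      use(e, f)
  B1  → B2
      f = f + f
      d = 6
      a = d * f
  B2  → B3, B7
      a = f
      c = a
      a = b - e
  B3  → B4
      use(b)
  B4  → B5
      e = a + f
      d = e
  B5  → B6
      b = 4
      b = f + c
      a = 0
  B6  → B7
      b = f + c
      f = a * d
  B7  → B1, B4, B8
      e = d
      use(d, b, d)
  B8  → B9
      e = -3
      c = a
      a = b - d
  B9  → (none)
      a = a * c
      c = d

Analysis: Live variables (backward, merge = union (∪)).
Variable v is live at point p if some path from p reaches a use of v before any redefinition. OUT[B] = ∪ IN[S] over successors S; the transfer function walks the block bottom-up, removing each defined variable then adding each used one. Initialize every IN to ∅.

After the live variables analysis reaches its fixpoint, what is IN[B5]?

Per-block solution:
  B0:   IN={b, e, f}   OUT={b, e, f}
  B1:   IN={b, e, f}   OUT={b, d, e, f}
  B2:   IN={b, d, e, f}   OUT={a, b, c, d, f}
  B3:   IN={a, b, c, f}   OUT={a, c, f}
  B4:   IN={a, c, f}   OUT={c, d, f}
  B5:   IN={c, d, f}   OUT={a, c, d, f}
  B6:   IN={a, c, d, f}   OUT={a, b, c, d, f}
  B7:   IN={a, b, c, d, f}   OUT={a, b, c, d, e, f}
  B8:   IN={a, b, d}   OUT={a, c, d}
  B9:   IN={a, c, d}   OUT={}

Merge at B5: OUT[B5] = IN[B6] = {a, c, d, f}
Applying B5's transfer function to that OUT value gives IN[B5] (row B5 above).

Answer: {c, d, f}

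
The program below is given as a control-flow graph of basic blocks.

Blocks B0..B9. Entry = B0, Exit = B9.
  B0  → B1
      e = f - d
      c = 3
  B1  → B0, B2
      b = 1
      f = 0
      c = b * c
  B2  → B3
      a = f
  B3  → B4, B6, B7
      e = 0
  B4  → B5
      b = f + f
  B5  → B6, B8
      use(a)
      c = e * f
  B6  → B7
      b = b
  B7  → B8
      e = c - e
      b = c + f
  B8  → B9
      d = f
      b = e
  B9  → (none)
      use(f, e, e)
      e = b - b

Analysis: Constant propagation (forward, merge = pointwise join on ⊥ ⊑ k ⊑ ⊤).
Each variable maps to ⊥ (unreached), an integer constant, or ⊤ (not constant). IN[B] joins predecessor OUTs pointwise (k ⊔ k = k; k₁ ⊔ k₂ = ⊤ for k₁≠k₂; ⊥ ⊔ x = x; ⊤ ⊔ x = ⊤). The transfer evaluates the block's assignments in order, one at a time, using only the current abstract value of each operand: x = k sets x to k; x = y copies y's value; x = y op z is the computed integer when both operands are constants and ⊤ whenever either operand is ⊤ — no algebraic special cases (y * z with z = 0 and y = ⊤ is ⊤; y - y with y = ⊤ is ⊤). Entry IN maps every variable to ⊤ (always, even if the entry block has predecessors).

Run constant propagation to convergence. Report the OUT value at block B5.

Answer: {a: 0, b: 0, c: 0, d: ⊤, e: 0, f: 0}

Working:
Fixpoint table:
  B0:  IN=(all ⊤)  OUT={c:3; rest ⊤}
  B1:  IN={c:3; rest ⊤}  OUT={b:1, c:3, f:0; rest ⊤}
  B2:  IN={b:1, c:3, f:0; rest ⊤}  OUT={a:0, b:1, c:3, f:0; rest ⊤}
  B3:  IN={a:0, b:1, c:3, f:0; rest ⊤}  OUT={a:0, b:1, c:3, e:0, f:0; rest ⊤}
  B4:  IN={a:0, b:1, c:3, e:0, f:0; rest ⊤}  OUT={a:0, b:0, c:3, e:0, f:0; rest ⊤}
  B5:  IN={a:0, b:0, c:3, e:0, f:0; rest ⊤}  OUT={a:0, b:0, c:0, e:0, f:0; rest ⊤}
  B6:  IN={a:0, e:0, f:0; rest ⊤}  OUT={a:0, e:0, f:0; rest ⊤}
  B7:  IN={a:0, e:0, f:0; rest ⊤}  OUT={a:0, f:0; rest ⊤}
  B8:  IN={a:0, f:0; rest ⊤}  OUT={a:0, d:0, f:0; rest ⊤}
  B9:  IN={a:0, d:0, f:0; rest ⊤}  OUT={a:0, d:0, f:0; rest ⊤}

Merge at B5: IN[B5] = OUT[B4] = {a: 0, b: 0, c: 3, d: ⊤, e: 0, f: 0}
Applying B5's transfer function to that IN value gives OUT[B5] (row B5 above).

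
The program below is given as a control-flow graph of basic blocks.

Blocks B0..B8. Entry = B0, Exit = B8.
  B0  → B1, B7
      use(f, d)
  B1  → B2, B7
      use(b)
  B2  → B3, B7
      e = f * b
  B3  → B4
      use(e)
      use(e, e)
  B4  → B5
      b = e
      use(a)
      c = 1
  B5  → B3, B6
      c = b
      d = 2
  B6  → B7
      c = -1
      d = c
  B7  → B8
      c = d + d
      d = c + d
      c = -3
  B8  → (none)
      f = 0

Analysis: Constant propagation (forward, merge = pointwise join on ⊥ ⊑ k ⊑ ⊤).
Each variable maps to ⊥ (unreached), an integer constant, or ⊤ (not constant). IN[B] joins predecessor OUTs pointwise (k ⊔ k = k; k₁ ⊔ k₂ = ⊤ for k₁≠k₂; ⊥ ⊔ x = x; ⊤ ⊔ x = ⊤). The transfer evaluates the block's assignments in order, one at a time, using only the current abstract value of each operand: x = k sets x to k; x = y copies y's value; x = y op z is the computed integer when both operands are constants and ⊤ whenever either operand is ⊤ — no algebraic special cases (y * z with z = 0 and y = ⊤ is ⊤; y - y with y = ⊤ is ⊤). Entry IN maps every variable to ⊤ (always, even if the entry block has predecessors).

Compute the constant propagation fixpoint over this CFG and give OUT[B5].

Answer: {a: ⊤, b: ⊤, c: ⊤, d: 2, e: ⊤, f: ⊤}

Derivation:
Per-block solution:
  B0: | IN=(all ⊤) | OUT=(all ⊤)
  B1: | IN=(all ⊤) | OUT=(all ⊤)
  B2: | IN=(all ⊤) | OUT=(all ⊤)
  B3: | IN=(all ⊤) | OUT=(all ⊤)
  B4: | IN=(all ⊤) | OUT={c:1; rest ⊤}
  B5: | IN={c:1; rest ⊤} | OUT={d:2; rest ⊤}
  B6: | IN={d:2; rest ⊤} | OUT={c:-1, d:-1; rest ⊤}
  B7: | IN=(all ⊤) | OUT={c:-3; rest ⊤}
  B8: | IN={c:-3; rest ⊤} | OUT={c:-3, f:0; rest ⊤}

Merge at B5: IN[B5] = OUT[B4] = {a: ⊤, b: ⊤, c: 1, d: ⊤, e: ⊤, f: ⊤}
Applying B5's transfer function to that IN value gives OUT[B5] (row B5 above).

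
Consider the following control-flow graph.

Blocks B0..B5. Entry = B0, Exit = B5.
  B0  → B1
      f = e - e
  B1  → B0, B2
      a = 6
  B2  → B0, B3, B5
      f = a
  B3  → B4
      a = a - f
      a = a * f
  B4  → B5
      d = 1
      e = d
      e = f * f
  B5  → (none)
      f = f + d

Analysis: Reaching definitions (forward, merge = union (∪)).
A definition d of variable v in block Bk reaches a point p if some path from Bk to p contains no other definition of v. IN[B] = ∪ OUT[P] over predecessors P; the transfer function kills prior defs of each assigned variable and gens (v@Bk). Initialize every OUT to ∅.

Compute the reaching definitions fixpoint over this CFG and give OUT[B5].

Answer: {a@B1, a@B3, d@B4, e@B4, f@B5}

Trace:
Per-block solution:
  B0:  IN={a@B1, f@B0, f@B2}  OUT={a@B1, f@B0}
  B1:  IN={a@B1, f@B0}  OUT={a@B1, f@B0}
  B2:  IN={a@B1, f@B0}  OUT={a@B1, f@B2}
  B3:  IN={a@B1, f@B2}  OUT={a@B3, f@B2}
  B4:  IN={a@B3, f@B2}  OUT={a@B3, d@B4, e@B4, f@B2}
  B5:  IN={a@B1, a@B3, d@B4, e@B4, f@B2}  OUT={a@B1, a@B3, d@B4, e@B4, f@B5}

Merge at B5: IN[B5] = OUT[B2] ⊔ OUT[B4] = {a@B1, a@B3, d@B4, e@B4, f@B2}
Applying B5's transfer function to that IN value gives OUT[B5] (row B5 above).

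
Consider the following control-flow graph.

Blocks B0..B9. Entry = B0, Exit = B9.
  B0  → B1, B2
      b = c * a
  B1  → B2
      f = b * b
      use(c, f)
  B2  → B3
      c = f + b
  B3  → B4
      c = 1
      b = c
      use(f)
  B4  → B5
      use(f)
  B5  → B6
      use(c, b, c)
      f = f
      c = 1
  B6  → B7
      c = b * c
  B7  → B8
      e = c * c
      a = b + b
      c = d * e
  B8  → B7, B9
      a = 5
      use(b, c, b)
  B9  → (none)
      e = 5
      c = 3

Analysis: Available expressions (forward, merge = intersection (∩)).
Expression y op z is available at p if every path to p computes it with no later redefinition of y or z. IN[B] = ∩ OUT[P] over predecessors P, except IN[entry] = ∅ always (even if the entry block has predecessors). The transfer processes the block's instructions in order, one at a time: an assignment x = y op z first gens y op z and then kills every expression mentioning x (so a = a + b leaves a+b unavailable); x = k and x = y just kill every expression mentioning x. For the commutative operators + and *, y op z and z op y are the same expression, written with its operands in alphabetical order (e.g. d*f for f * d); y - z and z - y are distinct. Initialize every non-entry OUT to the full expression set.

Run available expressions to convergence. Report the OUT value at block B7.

Answer: {b+b, d*e}

Trace:
Converged values:
  B0: | IN={} | OUT={a*c}
  B1: | IN={a*c} | OUT={a*c, b*b}
  B2: | IN={a*c} | OUT={b+f}
  B3: | IN={b+f} | OUT={}
  B4: | IN={} | OUT={}
  B5: | IN={} | OUT={}
  B6: | IN={} | OUT={}
  B7: | IN={} | OUT={b+b, d*e}
  B8: | IN={b+b, d*e} | OUT={b+b, d*e}
  B9: | IN={b+b, d*e} | OUT={b+b}

Merge at B7: IN[B7] = OUT[B6] ∩ OUT[B8] = {}
Applying B7's transfer function to that IN value gives OUT[B7] (row B7 above).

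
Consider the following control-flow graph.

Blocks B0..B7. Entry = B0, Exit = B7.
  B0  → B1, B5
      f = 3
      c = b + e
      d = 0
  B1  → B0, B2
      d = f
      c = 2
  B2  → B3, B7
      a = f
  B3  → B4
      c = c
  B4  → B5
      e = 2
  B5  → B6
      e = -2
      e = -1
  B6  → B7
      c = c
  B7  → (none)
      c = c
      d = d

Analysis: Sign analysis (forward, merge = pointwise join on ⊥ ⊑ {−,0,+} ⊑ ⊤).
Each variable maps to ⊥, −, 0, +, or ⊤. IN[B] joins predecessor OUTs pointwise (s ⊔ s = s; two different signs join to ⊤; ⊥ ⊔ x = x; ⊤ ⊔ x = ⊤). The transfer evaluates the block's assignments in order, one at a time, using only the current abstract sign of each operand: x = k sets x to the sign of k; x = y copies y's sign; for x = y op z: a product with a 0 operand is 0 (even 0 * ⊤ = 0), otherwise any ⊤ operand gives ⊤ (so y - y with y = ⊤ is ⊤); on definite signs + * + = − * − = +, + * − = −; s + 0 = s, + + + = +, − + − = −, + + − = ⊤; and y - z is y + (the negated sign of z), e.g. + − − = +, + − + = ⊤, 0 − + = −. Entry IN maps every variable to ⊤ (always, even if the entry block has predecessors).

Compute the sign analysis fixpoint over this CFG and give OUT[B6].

Per-block solution:
  B0:   IN=(all ⊤)   OUT={d:0, f:+; rest ⊤}
  B1:   IN={d:0, f:+; rest ⊤}   OUT={c:+, d:+, f:+; rest ⊤}
  B2:   IN={c:+, d:+, f:+; rest ⊤}   OUT={a:+, c:+, d:+, f:+; rest ⊤}
  B3:   IN={a:+, c:+, d:+, f:+; rest ⊤}   OUT={a:+, c:+, d:+, f:+; rest ⊤}
  B4:   IN={a:+, c:+, d:+, f:+; rest ⊤}   OUT={a:+, c:+, d:+, e:+, f:+; rest ⊤}
  B5:   IN={f:+; rest ⊤}   OUT={e:-, f:+; rest ⊤}
  B6:   IN={e:-, f:+; rest ⊤}   OUT={e:-, f:+; rest ⊤}
  B7:   IN={f:+; rest ⊤}   OUT={f:+; rest ⊤}

Merge at B6: IN[B6] = OUT[B5] = {a: ⊤, b: ⊤, c: ⊤, d: ⊤, e: -, f: +}
Applying B6's transfer function to that IN value gives OUT[B6] (row B6 above).

Answer: {a: ⊤, b: ⊤, c: ⊤, d: ⊤, e: -, f: +}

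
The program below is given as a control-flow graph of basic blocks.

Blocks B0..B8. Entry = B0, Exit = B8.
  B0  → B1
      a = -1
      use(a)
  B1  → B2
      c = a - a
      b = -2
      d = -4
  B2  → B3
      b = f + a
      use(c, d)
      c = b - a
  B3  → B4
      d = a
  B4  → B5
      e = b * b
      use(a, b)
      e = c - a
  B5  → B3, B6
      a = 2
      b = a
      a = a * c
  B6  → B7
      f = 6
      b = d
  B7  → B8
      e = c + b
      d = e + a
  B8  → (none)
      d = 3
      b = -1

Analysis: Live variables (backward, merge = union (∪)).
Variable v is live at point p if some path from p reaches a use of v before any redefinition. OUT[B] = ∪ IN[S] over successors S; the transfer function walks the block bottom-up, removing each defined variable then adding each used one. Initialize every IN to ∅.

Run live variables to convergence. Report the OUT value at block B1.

Answer: {a, c, d, f}

Working:
Converged values:
  B0: | IN={f} | OUT={a, f}
  B1: | IN={a, f} | OUT={a, c, d, f}
  B2: | IN={a, c, d, f} | OUT={a, b, c}
  B3: | IN={a, b, c} | OUT={a, b, c, d}
  B4: | IN={a, b, c, d} | OUT={c, d}
  B5: | IN={c, d} | OUT={a, b, c, d}
  B6: | IN={a, c, d} | OUT={a, b, c}
  B7: | IN={a, b, c} | OUT={}
  B8: | IN={} | OUT={}

Merge at B1: OUT[B1] = IN[B2] = {a, c, d, f}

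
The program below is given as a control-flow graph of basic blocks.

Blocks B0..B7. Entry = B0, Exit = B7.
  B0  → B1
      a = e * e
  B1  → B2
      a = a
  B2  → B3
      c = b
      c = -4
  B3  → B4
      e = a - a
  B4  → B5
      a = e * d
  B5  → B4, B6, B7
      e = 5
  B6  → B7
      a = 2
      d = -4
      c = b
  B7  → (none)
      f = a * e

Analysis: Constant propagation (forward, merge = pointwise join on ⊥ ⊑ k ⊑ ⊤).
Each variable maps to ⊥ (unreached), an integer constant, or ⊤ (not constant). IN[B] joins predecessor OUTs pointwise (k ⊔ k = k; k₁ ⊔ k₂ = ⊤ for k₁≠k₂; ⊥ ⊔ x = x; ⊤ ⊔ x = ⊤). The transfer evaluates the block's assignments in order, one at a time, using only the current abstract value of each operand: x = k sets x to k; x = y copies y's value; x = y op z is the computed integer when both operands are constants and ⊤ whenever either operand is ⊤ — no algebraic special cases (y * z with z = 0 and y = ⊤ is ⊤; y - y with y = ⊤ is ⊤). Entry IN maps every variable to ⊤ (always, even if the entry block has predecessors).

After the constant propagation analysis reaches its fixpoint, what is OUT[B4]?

Answer: {a: ⊤, b: ⊤, c: -4, d: ⊤, e: ⊤, f: ⊤}

Working:
Per-block solution:
  B0:  IN=(all ⊤)  OUT=(all ⊤)
  B1:  IN=(all ⊤)  OUT=(all ⊤)
  B2:  IN=(all ⊤)  OUT={c:-4; rest ⊤}
  B3:  IN={c:-4; rest ⊤}  OUT={c:-4; rest ⊤}
  B4:  IN={c:-4; rest ⊤}  OUT={c:-4; rest ⊤}
  B5:  IN={c:-4; rest ⊤}  OUT={c:-4, e:5; rest ⊤}
  B6:  IN={c:-4, e:5; rest ⊤}  OUT={a:2, d:-4, e:5; rest ⊤}
  B7:  IN={e:5; rest ⊤}  OUT={e:5; rest ⊤}

Merge at B4: IN[B4] = OUT[B3] ⊔ OUT[B5] = {a: ⊤, b: ⊤, c: -4, d: ⊤, e: ⊤, f: ⊤}
Applying B4's transfer function to that IN value gives OUT[B4] (row B4 above).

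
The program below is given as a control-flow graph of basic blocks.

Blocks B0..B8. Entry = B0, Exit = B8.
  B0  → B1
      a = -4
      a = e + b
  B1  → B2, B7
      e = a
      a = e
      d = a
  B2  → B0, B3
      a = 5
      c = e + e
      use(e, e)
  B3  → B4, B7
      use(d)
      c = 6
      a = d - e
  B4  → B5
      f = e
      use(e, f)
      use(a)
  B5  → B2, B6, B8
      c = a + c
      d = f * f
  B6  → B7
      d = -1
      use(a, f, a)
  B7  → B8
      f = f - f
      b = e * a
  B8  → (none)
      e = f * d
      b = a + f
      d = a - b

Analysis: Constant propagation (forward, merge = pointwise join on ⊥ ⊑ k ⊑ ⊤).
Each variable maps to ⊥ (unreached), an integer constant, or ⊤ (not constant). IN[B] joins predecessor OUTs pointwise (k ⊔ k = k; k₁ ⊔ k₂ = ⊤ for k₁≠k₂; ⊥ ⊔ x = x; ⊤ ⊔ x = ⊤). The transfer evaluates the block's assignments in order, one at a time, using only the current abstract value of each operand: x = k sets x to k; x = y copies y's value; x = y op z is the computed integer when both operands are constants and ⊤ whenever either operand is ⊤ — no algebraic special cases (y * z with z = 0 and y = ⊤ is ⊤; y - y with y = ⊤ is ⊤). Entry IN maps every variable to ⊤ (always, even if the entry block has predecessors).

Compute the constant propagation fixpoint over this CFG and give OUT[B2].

Answer: {a: 5, b: ⊤, c: ⊤, d: ⊤, e: ⊤, f: ⊤}

Derivation:
Fixpoint table:
  B0:   IN=(all ⊤)   OUT=(all ⊤)
  B1:   IN=(all ⊤)   OUT=(all ⊤)
  B2:   IN=(all ⊤)   OUT={a:5; rest ⊤}
  B3:   IN={a:5; rest ⊤}   OUT={c:6; rest ⊤}
  B4:   IN={c:6; rest ⊤}   OUT={c:6; rest ⊤}
  B5:   IN={c:6; rest ⊤}   OUT=(all ⊤)
  B6:   IN=(all ⊤)   OUT={d:-1; rest ⊤}
  B7:   IN=(all ⊤)   OUT=(all ⊤)
  B8:   IN=(all ⊤)   OUT=(all ⊤)

Merge at B2: IN[B2] = OUT[B1] ⊔ OUT[B5] = {a: ⊤, b: ⊤, c: ⊤, d: ⊤, e: ⊤, f: ⊤}
Applying B2's transfer function to that IN value gives OUT[B2] (row B2 above).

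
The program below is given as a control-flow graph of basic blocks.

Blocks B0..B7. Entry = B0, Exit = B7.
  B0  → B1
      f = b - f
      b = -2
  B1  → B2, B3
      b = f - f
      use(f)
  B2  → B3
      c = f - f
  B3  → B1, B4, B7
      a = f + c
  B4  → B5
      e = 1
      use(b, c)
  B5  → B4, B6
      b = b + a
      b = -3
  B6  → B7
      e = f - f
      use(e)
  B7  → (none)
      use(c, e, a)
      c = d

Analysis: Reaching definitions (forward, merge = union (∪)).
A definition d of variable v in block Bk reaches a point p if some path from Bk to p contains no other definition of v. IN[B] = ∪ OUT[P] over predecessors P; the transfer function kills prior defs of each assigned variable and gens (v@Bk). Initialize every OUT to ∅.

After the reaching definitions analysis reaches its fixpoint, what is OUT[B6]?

Answer: {a@B3, b@B5, c@B2, e@B6, f@B0}

Working:
Per-block solution:
  B0:  IN={}  OUT={b@B0, f@B0}
  B1:  IN={a@B3, b@B0, b@B1, c@B2, f@B0}  OUT={a@B3, b@B1, c@B2, f@B0}
  B2:  IN={a@B3, b@B1, c@B2, f@B0}  OUT={a@B3, b@B1, c@B2, f@B0}
  B3:  IN={a@B3, b@B1, c@B2, f@B0}  OUT={a@B3, b@B1, c@B2, f@B0}
  B4:  IN={a@B3, b@B1, b@B5, c@B2, e@B4, f@B0}  OUT={a@B3, b@B1, b@B5, c@B2, e@B4, f@B0}
  B5:  IN={a@B3, b@B1, b@B5, c@B2, e@B4, f@B0}  OUT={a@B3, b@B5, c@B2, e@B4, f@B0}
  B6:  IN={a@B3, b@B5, c@B2, e@B4, f@B0}  OUT={a@B3, b@B5, c@B2, e@B6, f@B0}
  B7:  IN={a@B3, b@B1, b@B5, c@B2, e@B6, f@B0}  OUT={a@B3, b@B1, b@B5, c@B7, e@B6, f@B0}

Merge at B6: IN[B6] = OUT[B5] = {a@B3, b@B5, c@B2, e@B4, f@B0}
Applying B6's transfer function to that IN value gives OUT[B6] (row B6 above).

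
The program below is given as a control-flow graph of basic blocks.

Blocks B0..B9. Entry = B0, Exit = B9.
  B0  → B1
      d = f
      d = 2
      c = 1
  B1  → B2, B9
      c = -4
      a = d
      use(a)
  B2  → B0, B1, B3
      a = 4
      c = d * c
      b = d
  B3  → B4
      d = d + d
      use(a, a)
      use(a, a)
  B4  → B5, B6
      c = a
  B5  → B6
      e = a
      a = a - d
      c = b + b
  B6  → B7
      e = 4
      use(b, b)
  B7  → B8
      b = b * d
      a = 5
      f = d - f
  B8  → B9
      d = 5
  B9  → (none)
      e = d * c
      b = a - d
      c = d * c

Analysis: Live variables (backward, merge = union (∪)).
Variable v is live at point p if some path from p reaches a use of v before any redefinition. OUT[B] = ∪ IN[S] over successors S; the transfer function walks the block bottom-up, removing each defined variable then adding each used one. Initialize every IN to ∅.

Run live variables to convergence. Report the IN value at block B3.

Answer: {a, b, d, f}

Derivation:
Converged values:
  B0:   IN={f}   OUT={d, f}
  B1:   IN={d, f}   OUT={a, c, d, f}
  B2:   IN={c, d, f}   OUT={a, b, d, f}
  B3:   IN={a, b, d, f}   OUT={a, b, d, f}
  B4:   IN={a, b, d, f}   OUT={a, b, c, d, f}
  B5:   IN={a, b, d, f}   OUT={b, c, d, f}
  B6:   IN={b, c, d, f}   OUT={b, c, d, f}
  B7:   IN={b, c, d, f}   OUT={a, c}
  B8:   IN={a, c}   OUT={a, c, d}
  B9:   IN={a, c, d}   OUT={}

Merge at B3: OUT[B3] = IN[B4] = {a, b, d, f}
Applying B3's transfer function to that OUT value gives IN[B3] (row B3 above).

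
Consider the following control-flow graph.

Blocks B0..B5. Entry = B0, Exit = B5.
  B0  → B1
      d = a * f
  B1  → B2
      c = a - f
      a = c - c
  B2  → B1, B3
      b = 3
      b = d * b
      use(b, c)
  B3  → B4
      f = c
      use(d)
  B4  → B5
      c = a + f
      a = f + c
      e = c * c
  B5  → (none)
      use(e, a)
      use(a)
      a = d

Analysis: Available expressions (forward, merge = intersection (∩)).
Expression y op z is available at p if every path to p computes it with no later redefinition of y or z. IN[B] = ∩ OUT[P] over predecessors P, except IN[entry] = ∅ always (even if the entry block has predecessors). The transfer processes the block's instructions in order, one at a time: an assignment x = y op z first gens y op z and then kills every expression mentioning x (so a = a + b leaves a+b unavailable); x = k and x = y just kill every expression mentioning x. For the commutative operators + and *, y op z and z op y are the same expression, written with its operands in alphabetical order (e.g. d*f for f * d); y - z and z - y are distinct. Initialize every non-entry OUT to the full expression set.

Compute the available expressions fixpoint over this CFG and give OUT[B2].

Converged values:
  B0: | IN={} | OUT={a*f}
  B1: | IN={} | OUT={c-c}
  B2: | IN={c-c} | OUT={c-c}
  B3: | IN={c-c} | OUT={c-c}
  B4: | IN={c-c} | OUT={c*c, c+f}
  B5: | IN={c*c, c+f} | OUT={c*c, c+f}

Merge at B2: IN[B2] = OUT[B1] = {c-c}
Applying B2's transfer function to that IN value gives OUT[B2] (row B2 above).

Answer: {c-c}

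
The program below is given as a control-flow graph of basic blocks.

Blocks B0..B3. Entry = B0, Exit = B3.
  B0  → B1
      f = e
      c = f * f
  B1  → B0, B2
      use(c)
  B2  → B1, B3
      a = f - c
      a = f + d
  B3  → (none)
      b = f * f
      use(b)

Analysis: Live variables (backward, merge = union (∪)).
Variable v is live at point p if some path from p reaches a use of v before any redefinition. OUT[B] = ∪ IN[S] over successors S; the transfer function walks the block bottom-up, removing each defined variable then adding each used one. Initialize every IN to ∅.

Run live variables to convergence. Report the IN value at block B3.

Converged values:
  B0:   IN={d, e}   OUT={c, d, e, f}
  B1:   IN={c, d, e, f}   OUT={c, d, e, f}
  B2:   IN={c, d, e, f}   OUT={c, d, e, f}
  B3:   IN={f}   OUT={}

B3 is the boundary node: OUT[B3] = {}
Applying B3's transfer function to that OUT value gives IN[B3] (row B3 above).

Answer: {f}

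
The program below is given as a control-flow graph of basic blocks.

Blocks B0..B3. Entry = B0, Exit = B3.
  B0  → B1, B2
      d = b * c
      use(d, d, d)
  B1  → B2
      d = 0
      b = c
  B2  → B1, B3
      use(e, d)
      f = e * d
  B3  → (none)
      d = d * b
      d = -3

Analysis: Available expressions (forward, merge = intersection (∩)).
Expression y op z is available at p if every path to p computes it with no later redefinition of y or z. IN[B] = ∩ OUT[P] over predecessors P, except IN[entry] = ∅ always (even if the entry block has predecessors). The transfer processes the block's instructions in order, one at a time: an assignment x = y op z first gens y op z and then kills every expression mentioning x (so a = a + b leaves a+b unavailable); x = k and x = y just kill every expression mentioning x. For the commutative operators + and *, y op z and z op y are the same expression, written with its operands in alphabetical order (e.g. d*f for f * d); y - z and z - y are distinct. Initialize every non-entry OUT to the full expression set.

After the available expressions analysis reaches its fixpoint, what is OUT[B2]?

Fixpoint table:
  B0: | IN={} | OUT={b*c}
  B1: | IN={} | OUT={}
  B2: | IN={} | OUT={d*e}
  B3: | IN={d*e} | OUT={}

Merge at B2: IN[B2] = OUT[B0] ∩ OUT[B1] = {}
Applying B2's transfer function to that IN value gives OUT[B2] (row B2 above).

Answer: {d*e}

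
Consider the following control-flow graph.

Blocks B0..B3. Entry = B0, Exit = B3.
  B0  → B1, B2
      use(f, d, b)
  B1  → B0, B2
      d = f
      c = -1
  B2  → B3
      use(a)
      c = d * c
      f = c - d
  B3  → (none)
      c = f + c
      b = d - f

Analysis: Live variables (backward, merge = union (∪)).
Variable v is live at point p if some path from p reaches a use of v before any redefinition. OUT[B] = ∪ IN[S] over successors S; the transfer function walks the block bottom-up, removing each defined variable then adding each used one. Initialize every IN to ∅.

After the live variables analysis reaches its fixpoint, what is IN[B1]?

Answer: {a, b, f}

Derivation:
Converged values:
  B0:   IN={a, b, c, d, f}   OUT={a, b, c, d, f}
  B1:   IN={a, b, f}   OUT={a, b, c, d, f}
  B2:   IN={a, c, d}   OUT={c, d, f}
  B3:   IN={c, d, f}   OUT={}

Merge at B1: OUT[B1] = IN[B0] ⊔ IN[B2] = {a, b, c, d, f}
Applying B1's transfer function to that OUT value gives IN[B1] (row B1 above).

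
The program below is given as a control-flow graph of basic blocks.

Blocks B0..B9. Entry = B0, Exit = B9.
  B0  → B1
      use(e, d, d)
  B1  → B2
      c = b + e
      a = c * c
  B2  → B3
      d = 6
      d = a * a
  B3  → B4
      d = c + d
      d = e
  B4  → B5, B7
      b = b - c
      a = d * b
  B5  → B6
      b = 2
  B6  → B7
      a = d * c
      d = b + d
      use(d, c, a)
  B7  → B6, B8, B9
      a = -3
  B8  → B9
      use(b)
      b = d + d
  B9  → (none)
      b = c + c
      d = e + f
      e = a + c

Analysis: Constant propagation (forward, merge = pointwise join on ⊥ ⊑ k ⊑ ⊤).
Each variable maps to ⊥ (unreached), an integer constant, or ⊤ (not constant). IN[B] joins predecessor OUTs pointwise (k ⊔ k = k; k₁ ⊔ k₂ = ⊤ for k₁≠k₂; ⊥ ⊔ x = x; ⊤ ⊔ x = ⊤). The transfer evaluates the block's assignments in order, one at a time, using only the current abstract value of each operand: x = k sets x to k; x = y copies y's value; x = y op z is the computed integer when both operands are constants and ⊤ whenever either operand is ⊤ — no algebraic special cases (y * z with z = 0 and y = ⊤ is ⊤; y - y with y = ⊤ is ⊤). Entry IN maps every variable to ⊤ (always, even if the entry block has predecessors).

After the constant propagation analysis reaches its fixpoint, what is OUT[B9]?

Answer: {a: -3, b: ⊤, c: ⊤, d: ⊤, e: ⊤, f: ⊤}

Working:
Converged values:
  B0: | IN=(all ⊤) | OUT=(all ⊤)
  B1: | IN=(all ⊤) | OUT=(all ⊤)
  B2: | IN=(all ⊤) | OUT=(all ⊤)
  B3: | IN=(all ⊤) | OUT=(all ⊤)
  B4: | IN=(all ⊤) | OUT=(all ⊤)
  B5: | IN=(all ⊤) | OUT={b:2; rest ⊤}
  B6: | IN=(all ⊤) | OUT=(all ⊤)
  B7: | IN=(all ⊤) | OUT={a:-3; rest ⊤}
  B8: | IN={a:-3; rest ⊤} | OUT={a:-3; rest ⊤}
  B9: | IN={a:-3; rest ⊤} | OUT={a:-3; rest ⊤}

Merge at B9: IN[B9] = OUT[B7] ⊔ OUT[B8] = {a: -3, b: ⊤, c: ⊤, d: ⊤, e: ⊤, f: ⊤}
Applying B9's transfer function to that IN value gives OUT[B9] (row B9 above).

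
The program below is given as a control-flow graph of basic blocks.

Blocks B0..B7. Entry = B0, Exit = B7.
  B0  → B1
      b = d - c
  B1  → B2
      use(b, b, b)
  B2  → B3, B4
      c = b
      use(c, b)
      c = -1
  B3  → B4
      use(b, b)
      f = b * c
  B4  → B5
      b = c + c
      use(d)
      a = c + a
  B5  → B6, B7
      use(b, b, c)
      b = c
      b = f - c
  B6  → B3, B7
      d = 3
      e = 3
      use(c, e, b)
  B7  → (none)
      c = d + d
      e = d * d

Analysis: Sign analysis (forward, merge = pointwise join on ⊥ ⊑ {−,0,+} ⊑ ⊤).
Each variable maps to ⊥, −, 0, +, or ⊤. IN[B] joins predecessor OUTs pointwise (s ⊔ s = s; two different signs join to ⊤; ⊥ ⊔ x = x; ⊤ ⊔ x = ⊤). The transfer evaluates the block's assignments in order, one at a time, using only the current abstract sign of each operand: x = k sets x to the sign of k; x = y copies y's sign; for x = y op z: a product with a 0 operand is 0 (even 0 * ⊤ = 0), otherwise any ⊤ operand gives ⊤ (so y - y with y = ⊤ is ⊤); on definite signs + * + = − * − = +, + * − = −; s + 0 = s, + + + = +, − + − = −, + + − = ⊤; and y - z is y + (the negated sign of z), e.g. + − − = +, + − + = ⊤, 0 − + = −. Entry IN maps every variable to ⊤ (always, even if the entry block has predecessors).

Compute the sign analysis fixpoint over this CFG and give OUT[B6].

Converged values:
  B0:   IN=(all ⊤)   OUT=(all ⊤)
  B1:   IN=(all ⊤)   OUT=(all ⊤)
  B2:   IN=(all ⊤)   OUT={c:-; rest ⊤}
  B3:   IN={c:-; rest ⊤}   OUT={c:-; rest ⊤}
  B4:   IN={c:-; rest ⊤}   OUT={b:-, c:-; rest ⊤}
  B5:   IN={b:-, c:-; rest ⊤}   OUT={c:-; rest ⊤}
  B6:   IN={c:-; rest ⊤}   OUT={c:-, d:+, e:+; rest ⊤}
  B7:   IN={c:-; rest ⊤}   OUT=(all ⊤)

Merge at B6: IN[B6] = OUT[B5] = {a: ⊤, b: ⊤, c: -, d: ⊤, e: ⊤, f: ⊤}
Applying B6's transfer function to that IN value gives OUT[B6] (row B6 above).

Answer: {a: ⊤, b: ⊤, c: -, d: +, e: +, f: ⊤}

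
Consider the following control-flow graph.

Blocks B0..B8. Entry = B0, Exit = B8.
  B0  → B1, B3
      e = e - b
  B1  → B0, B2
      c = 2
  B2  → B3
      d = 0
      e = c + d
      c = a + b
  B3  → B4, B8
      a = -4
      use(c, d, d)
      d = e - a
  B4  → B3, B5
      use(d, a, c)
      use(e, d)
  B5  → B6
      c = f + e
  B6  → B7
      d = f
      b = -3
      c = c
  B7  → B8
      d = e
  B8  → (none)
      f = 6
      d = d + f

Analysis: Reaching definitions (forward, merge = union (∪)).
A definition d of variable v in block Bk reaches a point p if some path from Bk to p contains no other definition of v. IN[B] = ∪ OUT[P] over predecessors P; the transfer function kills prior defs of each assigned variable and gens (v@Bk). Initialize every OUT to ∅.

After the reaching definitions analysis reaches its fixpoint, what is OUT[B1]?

Fixpoint table:
  B0:  IN={c@B1, e@B0}  OUT={c@B1, e@B0}
  B1:  IN={c@B1, e@B0}  OUT={c@B1, e@B0}
  B2:  IN={c@B1, e@B0}  OUT={c@B2, d@B2, e@B2}
  B3:  IN={a@B3, c@B1, c@B2, d@B2, d@B3, e@B0, e@B2}  OUT={a@B3, c@B1, c@B2, d@B3, e@B0, e@B2}
  B4:  IN={a@B3, c@B1, c@B2, d@B3, e@B0, e@B2}  OUT={a@B3, c@B1, c@B2, d@B3, e@B0, e@B2}
  B5:  IN={a@B3, c@B1, c@B2, d@B3, e@B0, e@B2}  OUT={a@B3, c@B5, d@B3, e@B0, e@B2}
  B6:  IN={a@B3, c@B5, d@B3, e@B0, e@B2}  OUT={a@B3, b@B6, c@B6, d@B6, e@B0, e@B2}
  B7:  IN={a@B3, b@B6, c@B6, d@B6, e@B0, e@B2}  OUT={a@B3, b@B6, c@B6, d@B7, e@B0, e@B2}
  B8:  IN={a@B3, b@B6, c@B1, c@B2, c@B6, d@B3, d@B7, e@B0, e@B2}  OUT={a@B3, b@B6, c@B1, c@B2, c@B6, d@B8, e@B0, e@B2, f@B8}

Merge at B1: IN[B1] = OUT[B0] = {c@B1, e@B0}
Applying B1's transfer function to that IN value gives OUT[B1] (row B1 above).

Answer: {c@B1, e@B0}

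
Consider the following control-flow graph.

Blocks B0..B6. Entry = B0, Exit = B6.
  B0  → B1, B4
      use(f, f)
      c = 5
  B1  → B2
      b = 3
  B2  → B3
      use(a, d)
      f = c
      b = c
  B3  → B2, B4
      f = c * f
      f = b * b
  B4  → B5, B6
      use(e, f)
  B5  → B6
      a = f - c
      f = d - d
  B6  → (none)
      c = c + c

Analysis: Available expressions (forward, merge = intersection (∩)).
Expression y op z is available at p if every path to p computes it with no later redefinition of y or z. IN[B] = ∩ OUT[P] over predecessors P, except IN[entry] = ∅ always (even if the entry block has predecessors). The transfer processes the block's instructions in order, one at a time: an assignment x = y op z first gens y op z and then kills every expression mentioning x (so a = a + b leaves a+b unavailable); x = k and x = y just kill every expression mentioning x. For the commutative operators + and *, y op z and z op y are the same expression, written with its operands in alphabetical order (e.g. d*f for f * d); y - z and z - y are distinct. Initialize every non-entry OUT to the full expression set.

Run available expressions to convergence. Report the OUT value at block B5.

Answer: {d-d}

Derivation:
Per-block solution:
  B0:   IN={}   OUT={}
  B1:   IN={}   OUT={}
  B2:   IN={}   OUT={}
  B3:   IN={}   OUT={b*b}
  B4:   IN={}   OUT={}
  B5:   IN={}   OUT={d-d}
  B6:   IN={}   OUT={}

Merge at B5: IN[B5] = OUT[B4] = {}
Applying B5's transfer function to that IN value gives OUT[B5] (row B5 above).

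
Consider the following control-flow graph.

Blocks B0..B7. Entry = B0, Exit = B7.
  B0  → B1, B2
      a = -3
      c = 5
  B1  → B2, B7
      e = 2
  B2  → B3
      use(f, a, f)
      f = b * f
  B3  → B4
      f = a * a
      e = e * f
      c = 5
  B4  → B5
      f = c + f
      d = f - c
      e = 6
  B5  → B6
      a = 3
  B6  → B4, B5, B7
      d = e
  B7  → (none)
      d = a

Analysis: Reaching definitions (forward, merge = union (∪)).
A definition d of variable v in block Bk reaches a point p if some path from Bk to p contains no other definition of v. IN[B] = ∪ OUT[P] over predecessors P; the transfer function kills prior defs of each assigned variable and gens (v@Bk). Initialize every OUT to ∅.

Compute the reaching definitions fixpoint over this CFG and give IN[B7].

Per-block solution:
  B0: | IN={} | OUT={a@B0, c@B0}
  B1: | IN={a@B0, c@B0} | OUT={a@B0, c@B0, e@B1}
  B2: | IN={a@B0, c@B0, e@B1} | OUT={a@B0, c@B0, e@B1, f@B2}
  B3: | IN={a@B0, c@B0, e@B1, f@B2} | OUT={a@B0, c@B3, e@B3, f@B3}
  B4: | IN={a@B0, a@B5, c@B3, d@B6, e@B3, e@B4, f@B3, f@B4} | OUT={a@B0, a@B5, c@B3, d@B4, e@B4, f@B4}
  B5: | IN={a@B0, a@B5, c@B3, d@B4, d@B6, e@B4, f@B4} | OUT={a@B5, c@B3, d@B4, d@B6, e@B4, f@B4}
  B6: | IN={a@B5, c@B3, d@B4, d@B6, e@B4, f@B4} | OUT={a@B5, c@B3, d@B6, e@B4, f@B4}
  B7: | IN={a@B0, a@B5, c@B0, c@B3, d@B6, e@B1, e@B4, f@B4} | OUT={a@B0, a@B5, c@B0, c@B3, d@B7, e@B1, e@B4, f@B4}

Merge at B7: IN[B7] = OUT[B1] ⊔ OUT[B6] = {a@B0, a@B5, c@B0, c@B3, d@B6, e@B1, e@B4, f@B4}

Answer: {a@B0, a@B5, c@B0, c@B3, d@B6, e@B1, e@B4, f@B4}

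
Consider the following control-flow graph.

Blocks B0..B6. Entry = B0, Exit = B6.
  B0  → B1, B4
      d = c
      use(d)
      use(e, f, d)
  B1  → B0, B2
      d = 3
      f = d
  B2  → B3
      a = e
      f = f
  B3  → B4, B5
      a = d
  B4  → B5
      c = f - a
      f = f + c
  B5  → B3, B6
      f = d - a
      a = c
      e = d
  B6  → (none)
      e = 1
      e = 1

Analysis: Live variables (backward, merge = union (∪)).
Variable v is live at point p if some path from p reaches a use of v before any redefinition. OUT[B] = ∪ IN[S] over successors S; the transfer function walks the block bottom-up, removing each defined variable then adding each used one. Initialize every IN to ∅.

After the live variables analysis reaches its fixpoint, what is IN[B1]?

Answer: {a, c, e}

Trace:
Converged values:
  B0:   IN={a, c, e, f}   OUT={a, c, d, e, f}
  B1:   IN={a, c, e}   OUT={a, c, d, e, f}
  B2:   IN={c, d, e, f}   OUT={c, d, f}
  B3:   IN={c, d, f}   OUT={a, c, d, f}
  B4:   IN={a, d, f}   OUT={a, c, d}
  B5:   IN={a, c, d}   OUT={c, d, f}
  B6:   IN={}   OUT={}

Merge at B1: OUT[B1] = IN[B0] ⊔ IN[B2] = {a, c, d, e, f}
Applying B1's transfer function to that OUT value gives IN[B1] (row B1 above).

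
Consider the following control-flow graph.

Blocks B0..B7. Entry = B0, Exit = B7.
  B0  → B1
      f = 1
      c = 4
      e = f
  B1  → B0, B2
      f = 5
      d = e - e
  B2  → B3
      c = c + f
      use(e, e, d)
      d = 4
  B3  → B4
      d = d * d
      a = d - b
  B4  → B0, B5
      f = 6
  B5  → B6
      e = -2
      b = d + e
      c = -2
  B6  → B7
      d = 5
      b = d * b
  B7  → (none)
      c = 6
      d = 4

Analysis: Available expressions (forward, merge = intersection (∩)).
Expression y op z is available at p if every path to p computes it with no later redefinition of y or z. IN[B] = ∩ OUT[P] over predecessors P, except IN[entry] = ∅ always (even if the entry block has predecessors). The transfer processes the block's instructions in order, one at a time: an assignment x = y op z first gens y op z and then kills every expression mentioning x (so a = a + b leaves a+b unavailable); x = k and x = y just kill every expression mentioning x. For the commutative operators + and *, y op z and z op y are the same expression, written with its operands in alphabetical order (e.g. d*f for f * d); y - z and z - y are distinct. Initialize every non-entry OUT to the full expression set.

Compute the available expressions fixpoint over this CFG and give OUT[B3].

Answer: {d-b, e-e}

Trace:
Converged values:
  B0:   IN={}   OUT={}
  B1:   IN={}   OUT={e-e}
  B2:   IN={e-e}   OUT={e-e}
  B3:   IN={e-e}   OUT={d-b, e-e}
  B4:   IN={d-b, e-e}   OUT={d-b, e-e}
  B5:   IN={d-b, e-e}   OUT={d+e}
  B6:   IN={d+e}   OUT={}
  B7:   IN={}   OUT={}

Merge at B3: IN[B3] = OUT[B2] = {e-e}
Applying B3's transfer function to that IN value gives OUT[B3] (row B3 above).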